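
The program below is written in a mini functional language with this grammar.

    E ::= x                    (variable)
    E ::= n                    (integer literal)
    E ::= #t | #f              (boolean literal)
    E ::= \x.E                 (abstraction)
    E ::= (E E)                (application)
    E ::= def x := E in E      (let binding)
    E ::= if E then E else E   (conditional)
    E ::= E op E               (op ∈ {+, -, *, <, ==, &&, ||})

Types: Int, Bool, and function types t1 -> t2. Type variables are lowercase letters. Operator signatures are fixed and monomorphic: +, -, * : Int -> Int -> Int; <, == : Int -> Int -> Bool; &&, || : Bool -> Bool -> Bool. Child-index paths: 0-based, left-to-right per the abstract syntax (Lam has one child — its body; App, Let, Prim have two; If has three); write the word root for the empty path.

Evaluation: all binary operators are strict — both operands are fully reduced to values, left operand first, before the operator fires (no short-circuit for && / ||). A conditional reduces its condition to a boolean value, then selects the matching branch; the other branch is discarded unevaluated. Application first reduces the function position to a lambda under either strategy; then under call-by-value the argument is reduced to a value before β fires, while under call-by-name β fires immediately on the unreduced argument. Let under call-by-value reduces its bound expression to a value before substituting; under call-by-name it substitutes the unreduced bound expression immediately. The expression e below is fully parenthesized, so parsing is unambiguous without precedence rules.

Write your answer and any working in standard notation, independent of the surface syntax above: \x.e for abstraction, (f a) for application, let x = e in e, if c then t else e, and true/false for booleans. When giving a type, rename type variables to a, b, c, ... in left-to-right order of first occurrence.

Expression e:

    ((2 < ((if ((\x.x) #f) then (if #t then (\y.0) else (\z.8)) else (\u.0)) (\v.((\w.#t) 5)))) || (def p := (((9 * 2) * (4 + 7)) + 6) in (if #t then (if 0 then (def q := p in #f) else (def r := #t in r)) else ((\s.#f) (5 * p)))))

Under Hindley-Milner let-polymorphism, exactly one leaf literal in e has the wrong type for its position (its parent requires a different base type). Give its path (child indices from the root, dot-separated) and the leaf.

Answer: 1.1.1.0 : 0

Derivation:
  unify Int ~ Int
x : a
\x._ : a -> a
  unify a -> a ~ Bool -> b
  unify a ~ Bool
  unify Bool ~ b
_ _ : Bool
  unify Bool ~ Bool
  unify Bool ~ Bool
\y._ : c -> Int
\z._ : d -> Int
  unify c -> Int ~ d -> Int
  unify c ~ d
  unify Int ~ Int
\u._ : e -> Int
  unify d -> Int ~ e -> Int
  unify d ~ e
  unify Int ~ Int
\w._ : g -> Bool
  unify g -> Bool ~ Int -> h
  unify g ~ Int
  unify Bool ~ h
_ _ : Bool
\v._ : f -> Bool
  unify e -> Int ~ (f -> Bool) -> i
  unify e ~ f -> Bool
  unify Int ~ i
_ _ : Int
  unify Int ~ Int
  unify Bool ~ Bool
  unify Int ~ Int
  unify Int ~ Int
  unify Int ~ Int
  unify Int ~ Int
  unify Int ~ Int
  unify Int ~ Int
  unify Int ~ Int
  unify Int ~ Int
let p : Int
  unify Bool ~ Bool
  unify Int ~ Bool
  FAIL: mismatch Int ~ Bool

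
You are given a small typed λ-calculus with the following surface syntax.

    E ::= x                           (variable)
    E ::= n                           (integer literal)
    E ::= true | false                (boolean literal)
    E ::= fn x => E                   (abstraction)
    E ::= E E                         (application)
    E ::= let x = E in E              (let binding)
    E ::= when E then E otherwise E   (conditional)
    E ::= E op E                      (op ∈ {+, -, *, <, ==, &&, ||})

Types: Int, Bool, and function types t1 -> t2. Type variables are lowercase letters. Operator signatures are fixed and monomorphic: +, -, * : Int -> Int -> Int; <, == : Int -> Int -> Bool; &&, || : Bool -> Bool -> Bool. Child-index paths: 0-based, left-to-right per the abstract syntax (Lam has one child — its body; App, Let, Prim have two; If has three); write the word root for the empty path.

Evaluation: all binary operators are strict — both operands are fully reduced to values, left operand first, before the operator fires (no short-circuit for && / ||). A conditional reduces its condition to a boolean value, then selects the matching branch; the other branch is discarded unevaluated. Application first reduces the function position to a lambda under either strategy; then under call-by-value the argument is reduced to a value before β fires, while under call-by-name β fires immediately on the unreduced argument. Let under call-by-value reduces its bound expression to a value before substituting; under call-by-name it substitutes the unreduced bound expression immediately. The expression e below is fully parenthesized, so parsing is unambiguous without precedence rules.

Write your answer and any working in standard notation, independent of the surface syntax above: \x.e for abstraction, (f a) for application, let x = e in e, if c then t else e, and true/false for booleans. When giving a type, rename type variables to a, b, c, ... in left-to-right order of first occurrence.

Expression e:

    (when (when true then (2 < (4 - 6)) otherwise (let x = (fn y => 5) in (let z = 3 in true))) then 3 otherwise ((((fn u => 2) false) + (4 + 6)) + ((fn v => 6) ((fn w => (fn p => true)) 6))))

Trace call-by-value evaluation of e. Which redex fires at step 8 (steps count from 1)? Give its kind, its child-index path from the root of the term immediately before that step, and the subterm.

Derivation:
step 0: (if (if true then (2 < (4 - 6)) else (let x = (\y.5) in (let z = 3 in true))) then 3 else ((((\u.2) false) + (4 + 6)) + ((\v.6) ((\w.(\p.true)) 6))))
step 1: [if@0] (if (2 < (4 - 6)) then 3 else ((((\u.2) false) + (4 + 6)) + ((\v.6) ((\w.(\p.true)) 6))))
step 2: [delta@0.1] (if (2 < -2) then 3 else ((((\u.2) false) + (4 + 6)) + ((\v.6) ((\w.(\p.true)) 6))))
step 3: [delta@0] (if false then 3 else ((((\u.2) false) + (4 + 6)) + ((\v.6) ((\w.(\p.true)) 6))))
step 4: [if@root] ((((\u.2) false) + (4 + 6)) + ((\v.6) ((\w.(\p.true)) 6)))
step 5: [beta@0.0] ((2 + (4 + 6)) + ((\v.6) ((\w.(\p.true)) 6)))
step 6: [delta@0.1] ((2 + 10) + ((\v.6) ((\w.(\p.true)) 6)))
step 7: [delta@0] (12 + ((\v.6) ((\w.(\p.true)) 6)))
step 8: [beta@1.1] (12 + ((\v.6) (\p.true)))

Answer: beta at 1.1 : ((\w.(\p.true)) 6)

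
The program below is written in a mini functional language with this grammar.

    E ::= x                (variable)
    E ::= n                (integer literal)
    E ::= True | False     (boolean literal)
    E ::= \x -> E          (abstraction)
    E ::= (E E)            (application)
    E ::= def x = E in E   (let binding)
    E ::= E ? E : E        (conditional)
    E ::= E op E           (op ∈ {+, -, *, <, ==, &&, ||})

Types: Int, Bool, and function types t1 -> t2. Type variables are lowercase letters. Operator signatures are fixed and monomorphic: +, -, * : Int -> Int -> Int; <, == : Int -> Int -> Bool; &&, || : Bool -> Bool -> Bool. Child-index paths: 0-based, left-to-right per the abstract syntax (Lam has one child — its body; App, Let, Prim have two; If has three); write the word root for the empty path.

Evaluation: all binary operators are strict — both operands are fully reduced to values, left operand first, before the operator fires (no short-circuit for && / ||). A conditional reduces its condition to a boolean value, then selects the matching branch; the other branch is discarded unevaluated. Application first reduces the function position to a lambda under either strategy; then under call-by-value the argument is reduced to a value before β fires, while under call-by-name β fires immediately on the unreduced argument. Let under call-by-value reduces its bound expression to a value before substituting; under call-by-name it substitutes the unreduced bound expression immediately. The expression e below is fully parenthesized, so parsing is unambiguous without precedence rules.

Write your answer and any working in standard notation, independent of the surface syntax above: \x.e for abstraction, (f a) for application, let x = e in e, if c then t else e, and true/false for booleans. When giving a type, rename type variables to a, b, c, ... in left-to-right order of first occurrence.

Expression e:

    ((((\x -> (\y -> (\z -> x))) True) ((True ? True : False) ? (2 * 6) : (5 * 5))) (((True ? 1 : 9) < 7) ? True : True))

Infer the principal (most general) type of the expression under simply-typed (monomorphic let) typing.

Answer: Bool

Derivation:
x : a
\z._ : c -> a
\y._ : b -> c -> a
\x._ : a -> b -> c -> a
  unify a -> b -> c -> a ~ Bool -> d
  unify a ~ Bool
  unify b -> c -> Bool ~ d
_ _ : b -> c -> Bool
  unify Bool ~ Bool
  unify Bool ~ Bool
  unify Bool ~ Bool
  unify Int ~ Int
  unify Int ~ Int
  unify Int ~ Int
  unify Int ~ Int
  unify Int ~ Int
  unify b -> c -> Bool ~ Int -> e
  unify b ~ Int
  unify c -> Bool ~ e
_ _ : c -> Bool
  unify Bool ~ Bool
  unify Int ~ Int
  unify Int ~ Int
  unify Int ~ Int
  unify Bool ~ Bool
  unify Bool ~ Bool
  unify c -> Bool ~ Bool -> f
  unify c ~ Bool
  unify Bool ~ f
_ _ : Bool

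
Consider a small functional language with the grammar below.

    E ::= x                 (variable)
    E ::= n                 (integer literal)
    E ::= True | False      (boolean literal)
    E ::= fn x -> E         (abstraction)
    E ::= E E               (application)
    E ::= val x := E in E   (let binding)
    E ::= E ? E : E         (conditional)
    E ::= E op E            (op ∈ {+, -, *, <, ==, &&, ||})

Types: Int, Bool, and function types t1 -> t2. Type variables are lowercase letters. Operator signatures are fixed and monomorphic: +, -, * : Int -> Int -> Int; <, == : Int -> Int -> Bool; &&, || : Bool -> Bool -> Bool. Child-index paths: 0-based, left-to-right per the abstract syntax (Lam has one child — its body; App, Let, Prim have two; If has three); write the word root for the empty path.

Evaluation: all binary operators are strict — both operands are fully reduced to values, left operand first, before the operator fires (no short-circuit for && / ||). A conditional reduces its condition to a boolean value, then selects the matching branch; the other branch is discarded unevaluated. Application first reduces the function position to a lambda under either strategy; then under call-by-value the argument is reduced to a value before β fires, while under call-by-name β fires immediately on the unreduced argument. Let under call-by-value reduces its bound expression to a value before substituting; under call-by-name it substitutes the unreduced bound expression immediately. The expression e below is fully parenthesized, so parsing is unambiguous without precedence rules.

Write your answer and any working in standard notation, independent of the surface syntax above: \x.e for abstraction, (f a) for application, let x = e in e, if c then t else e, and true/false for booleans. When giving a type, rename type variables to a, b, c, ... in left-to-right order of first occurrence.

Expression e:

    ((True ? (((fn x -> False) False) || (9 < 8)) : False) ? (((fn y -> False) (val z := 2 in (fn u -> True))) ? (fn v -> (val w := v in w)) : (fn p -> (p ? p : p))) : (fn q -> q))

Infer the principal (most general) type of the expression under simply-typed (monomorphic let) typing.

Answer: Bool -> Bool

Derivation:
  unify Bool ~ Bool
\x._ : a -> Bool
  unify a -> Bool ~ Bool -> b
  unify a ~ Bool
  unify Bool ~ b
_ _ : Bool
  unify Bool ~ Bool
  unify Int ~ Int
  unify Int ~ Int
  unify Bool ~ Bool
  unify Bool ~ Bool
  unify Bool ~ Bool
\y._ : c -> Bool
let z : Int
\u._ : d -> Bool
  unify c -> Bool ~ (d -> Bool) -> e
  unify c ~ d -> Bool
  unify Bool ~ e
_ _ : Bool
  unify Bool ~ Bool
v : f
let w : f
w : f
\v._ : f -> f
p : g
  unify g ~ Bool
p : Bool
p : Bool
  unify Bool ~ Bool
\p._ : Bool -> Bool
  unify f -> f ~ Bool -> Bool
  unify f ~ Bool
  unify Bool ~ Bool
q : h
\q._ : h -> h
  unify Bool -> Bool ~ h -> h
  unify Bool ~ h
  unify Bool ~ Bool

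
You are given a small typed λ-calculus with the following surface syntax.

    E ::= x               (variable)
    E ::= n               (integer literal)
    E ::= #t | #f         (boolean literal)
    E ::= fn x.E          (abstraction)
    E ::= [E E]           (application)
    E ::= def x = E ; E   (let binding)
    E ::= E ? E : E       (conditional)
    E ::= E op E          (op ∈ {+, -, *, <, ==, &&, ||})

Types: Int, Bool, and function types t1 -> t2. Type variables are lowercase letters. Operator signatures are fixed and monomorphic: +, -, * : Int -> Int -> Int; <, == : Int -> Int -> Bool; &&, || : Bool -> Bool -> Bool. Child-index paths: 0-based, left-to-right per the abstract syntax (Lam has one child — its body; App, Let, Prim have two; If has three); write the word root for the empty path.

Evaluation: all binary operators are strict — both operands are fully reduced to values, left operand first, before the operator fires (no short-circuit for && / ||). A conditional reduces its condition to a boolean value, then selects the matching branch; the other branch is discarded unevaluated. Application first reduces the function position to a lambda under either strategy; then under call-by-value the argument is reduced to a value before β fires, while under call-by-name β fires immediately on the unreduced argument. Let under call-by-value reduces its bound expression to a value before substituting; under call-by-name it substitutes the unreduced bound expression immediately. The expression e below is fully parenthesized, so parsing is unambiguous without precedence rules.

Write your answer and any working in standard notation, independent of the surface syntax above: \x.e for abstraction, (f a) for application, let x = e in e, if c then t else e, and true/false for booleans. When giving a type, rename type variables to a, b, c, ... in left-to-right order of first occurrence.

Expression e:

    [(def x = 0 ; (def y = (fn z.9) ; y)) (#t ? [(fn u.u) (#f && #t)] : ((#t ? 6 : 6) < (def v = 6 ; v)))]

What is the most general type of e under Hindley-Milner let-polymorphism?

Working:
let x : Int
\z._ : a -> Int
let y : forall. a -> Int
y : b -> Int
  unify Bool ~ Bool
u : c
\u._ : c -> c
  unify Bool ~ Bool
  unify Bool ~ Bool
  unify c -> c ~ Bool -> d
  unify c ~ Bool
  unify Bool ~ d
_ _ : Bool
  unify Bool ~ Bool
  unify Int ~ Int
  unify Int ~ Int
let v : Int
v : Int
  unify Int ~ Int
  unify Bool ~ Bool
  unify b -> Int ~ Bool -> e
  unify b ~ Bool
  unify Int ~ e
_ _ : Int

Answer: Int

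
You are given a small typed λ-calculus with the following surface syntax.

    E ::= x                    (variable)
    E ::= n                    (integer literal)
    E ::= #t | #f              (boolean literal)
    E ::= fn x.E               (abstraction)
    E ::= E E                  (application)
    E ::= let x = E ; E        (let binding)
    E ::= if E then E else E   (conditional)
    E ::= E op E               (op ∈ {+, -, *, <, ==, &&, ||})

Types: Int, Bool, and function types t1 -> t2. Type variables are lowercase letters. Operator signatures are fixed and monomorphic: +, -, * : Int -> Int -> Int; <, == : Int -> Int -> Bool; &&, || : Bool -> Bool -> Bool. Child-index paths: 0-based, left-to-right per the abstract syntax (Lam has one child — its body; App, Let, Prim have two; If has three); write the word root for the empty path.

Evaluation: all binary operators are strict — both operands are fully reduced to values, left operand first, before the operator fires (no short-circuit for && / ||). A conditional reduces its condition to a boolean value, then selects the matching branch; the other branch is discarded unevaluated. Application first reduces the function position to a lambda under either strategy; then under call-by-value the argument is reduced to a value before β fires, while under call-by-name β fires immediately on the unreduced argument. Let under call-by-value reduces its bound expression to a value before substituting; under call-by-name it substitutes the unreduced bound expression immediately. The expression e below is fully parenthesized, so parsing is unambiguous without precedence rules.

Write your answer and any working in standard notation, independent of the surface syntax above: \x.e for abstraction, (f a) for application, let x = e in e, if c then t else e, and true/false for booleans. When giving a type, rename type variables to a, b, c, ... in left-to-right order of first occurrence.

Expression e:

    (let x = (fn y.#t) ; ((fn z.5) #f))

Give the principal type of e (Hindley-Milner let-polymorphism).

Trace:
\y._ : a -> Bool
let x : forall. a -> Bool
\z._ : b -> Int
  unify b -> Int ~ Bool -> c
  unify b ~ Bool
  unify Int ~ c
_ _ : Int

Answer: Int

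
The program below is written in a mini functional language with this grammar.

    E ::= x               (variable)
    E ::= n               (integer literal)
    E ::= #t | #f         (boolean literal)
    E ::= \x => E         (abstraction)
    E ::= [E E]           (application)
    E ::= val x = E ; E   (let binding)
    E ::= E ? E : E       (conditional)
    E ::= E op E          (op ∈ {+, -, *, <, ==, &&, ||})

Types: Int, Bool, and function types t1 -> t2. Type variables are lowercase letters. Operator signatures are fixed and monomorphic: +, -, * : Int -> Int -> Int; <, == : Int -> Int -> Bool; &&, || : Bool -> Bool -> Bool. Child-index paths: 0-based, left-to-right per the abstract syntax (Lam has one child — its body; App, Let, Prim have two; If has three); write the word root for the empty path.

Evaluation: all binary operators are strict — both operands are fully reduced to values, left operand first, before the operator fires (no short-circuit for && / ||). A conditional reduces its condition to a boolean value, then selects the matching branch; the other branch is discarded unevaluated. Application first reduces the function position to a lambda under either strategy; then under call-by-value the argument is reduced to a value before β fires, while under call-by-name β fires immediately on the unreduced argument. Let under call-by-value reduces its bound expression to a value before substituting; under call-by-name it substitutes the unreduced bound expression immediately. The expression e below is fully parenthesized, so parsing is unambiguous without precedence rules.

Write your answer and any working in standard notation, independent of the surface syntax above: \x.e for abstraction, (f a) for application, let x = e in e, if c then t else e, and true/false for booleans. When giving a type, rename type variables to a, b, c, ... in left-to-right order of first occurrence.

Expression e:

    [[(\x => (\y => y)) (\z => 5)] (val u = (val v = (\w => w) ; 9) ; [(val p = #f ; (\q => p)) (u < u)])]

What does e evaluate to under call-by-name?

Answer: false

Derivation:
step 0: (((\x.(\y.y)) (\z.5)) (let u = (let v = (\w.w) in 9) in ((let p = false in (\q.p)) (u < u))))
step 1: [beta@0] ((\y.y) (let u = (let v = (\w.w) in 9) in ((let p = false in (\q.p)) (u < u))))
step 2: [beta@root] (let u = (let v = (\w.w) in 9) in ((let p = false in (\q.p)) (u < u)))
step 3: [let@root] ((let p = false in (\q.p)) ((let v = (\w.w) in 9) < (let v = (\w.w) in 9)))
step 4: [let@0] ((\q.false) ((let v = (\w.w) in 9) < (let v = (\w.w) in 9)))
step 5: [beta@root] false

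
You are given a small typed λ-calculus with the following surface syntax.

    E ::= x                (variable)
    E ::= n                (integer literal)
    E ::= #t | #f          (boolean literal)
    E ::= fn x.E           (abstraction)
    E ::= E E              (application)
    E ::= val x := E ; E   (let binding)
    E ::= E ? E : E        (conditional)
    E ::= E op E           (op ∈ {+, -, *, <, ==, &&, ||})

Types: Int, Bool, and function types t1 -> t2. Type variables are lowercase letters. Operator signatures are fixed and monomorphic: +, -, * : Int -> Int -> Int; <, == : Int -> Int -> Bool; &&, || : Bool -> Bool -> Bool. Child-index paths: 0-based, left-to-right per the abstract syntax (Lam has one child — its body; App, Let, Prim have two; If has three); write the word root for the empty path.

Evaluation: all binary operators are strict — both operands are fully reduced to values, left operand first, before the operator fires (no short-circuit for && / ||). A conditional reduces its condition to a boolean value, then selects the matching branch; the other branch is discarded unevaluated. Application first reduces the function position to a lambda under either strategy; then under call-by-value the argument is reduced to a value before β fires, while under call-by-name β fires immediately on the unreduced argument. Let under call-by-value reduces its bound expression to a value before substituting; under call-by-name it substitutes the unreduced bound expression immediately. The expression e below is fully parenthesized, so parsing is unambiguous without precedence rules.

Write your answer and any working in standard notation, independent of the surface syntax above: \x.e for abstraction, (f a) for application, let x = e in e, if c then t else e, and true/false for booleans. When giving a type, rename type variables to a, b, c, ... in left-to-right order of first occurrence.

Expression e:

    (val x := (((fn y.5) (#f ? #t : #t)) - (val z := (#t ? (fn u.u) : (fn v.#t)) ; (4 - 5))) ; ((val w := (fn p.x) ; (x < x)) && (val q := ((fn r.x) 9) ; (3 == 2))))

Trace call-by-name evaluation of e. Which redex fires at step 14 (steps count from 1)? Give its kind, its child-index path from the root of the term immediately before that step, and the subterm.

Trace:
step 0: (let x = (((\y.5) (if false then true else true)) - (let z = (if true then (\u.u) else (\v.true)) in (4 - 5))) in ((let w = (\p.x) in (x < x)) && (let q = ((\r.x) 9) in (3 == 2))))
step 1: [let@root] ((let w = (\p.(((\y.5) (if false then true else true)) - (let z = (if true then (\u.u) else (\v.true)) in (4 - 5)))) in ((((\y.5) (if false then true else true)) - (let z = (if true then (\u.u) else (\v.true)) in (4 - 5))) < (((\y.5) (if false then true else true)) - (let z = (if true then (\u.u) else (\v.true)) in (4 - 5))))) && (let q = ((\r.(((\y.5) (if false then true else true)) - (let z = (if true then (\u.u) else (\v.true)) in (4 - 5)))) 9) in (3 == 2)))
step 2: [let@0] (((((\y.5) (if false then true else true)) - (let z = (if true then (\u.u) else (\v.true)) in (4 - 5))) < (((\y.5) (if false then true else true)) - (let z = (if true then (\u.u) else (\v.true)) in (4 - 5)))) && (let q = ((\r.(((\y.5) (if false then true else true)) - (let z = (if true then (\u.u) else (\v.true)) in (4 - 5)))) 9) in (3 == 2)))
step 3: [beta@0.0.0] (((5 - (let z = (if true then (\u.u) else (\v.true)) in (4 - 5))) < (((\y.5) (if false then true else true)) - (let z = (if true then (\u.u) else (\v.true)) in (4 - 5)))) && (let q = ((\r.(((\y.5) (if false then true else true)) - (let z = (if true then (\u.u) else (\v.true)) in (4 - 5)))) 9) in (3 == 2)))
step 4: [let@0.0.1] (((5 - (4 - 5)) < (((\y.5) (if false then true else true)) - (let z = (if true then (\u.u) else (\v.true)) in (4 - 5)))) && (let q = ((\r.(((\y.5) (if false then true else true)) - (let z = (if true then (\u.u) else (\v.true)) in (4 - 5)))) 9) in (3 == 2)))
step 5: [delta@0.0.1] (((5 - -1) < (((\y.5) (if false then true else true)) - (let z = (if true then (\u.u) else (\v.true)) in (4 - 5)))) && (let q = ((\r.(((\y.5) (if false then true else true)) - (let z = (if true then (\u.u) else (\v.true)) in (4 - 5)))) 9) in (3 == 2)))
step 6: [delta@0.0] ((6 < (((\y.5) (if false then true else true)) - (let z = (if true then (\u.u) else (\v.true)) in (4 - 5)))) && (let q = ((\r.(((\y.5) (if false then true else true)) - (let z = (if true then (\u.u) else (\v.true)) in (4 - 5)))) 9) in (3 == 2)))
step 7: [beta@0.1.0] ((6 < (5 - (let z = (if true then (\u.u) else (\v.true)) in (4 - 5)))) && (let q = ((\r.(((\y.5) (if false then true else true)) - (let z = (if true then (\u.u) else (\v.true)) in (4 - 5)))) 9) in (3 == 2)))
step 8: [let@0.1.1] ((6 < (5 - (4 - 5))) && (let q = ((\r.(((\y.5) (if false then true else true)) - (let z = (if true then (\u.u) else (\v.true)) in (4 - 5)))) 9) in (3 == 2)))
step 9: [delta@0.1.1] ((6 < (5 - -1)) && (let q = ((\r.(((\y.5) (if false then true else true)) - (let z = (if true then (\u.u) else (\v.true)) in (4 - 5)))) 9) in (3 == 2)))
step 10: [delta@0.1] ((6 < 6) && (let q = ((\r.(((\y.5) (if false then true else true)) - (let z = (if true then (\u.u) else (\v.true)) in (4 - 5)))) 9) in (3 == 2)))
step 11: [delta@0] (false && (let q = ((\r.(((\y.5) (if false then true else true)) - (let z = (if true then (\u.u) else (\v.true)) in (4 - 5)))) 9) in (3 == 2)))
step 12: [let@1] (false && (3 == 2))
step 13: [delta@1] (false && false)
step 14: [delta@root] false

Answer: delta at root : (false && false)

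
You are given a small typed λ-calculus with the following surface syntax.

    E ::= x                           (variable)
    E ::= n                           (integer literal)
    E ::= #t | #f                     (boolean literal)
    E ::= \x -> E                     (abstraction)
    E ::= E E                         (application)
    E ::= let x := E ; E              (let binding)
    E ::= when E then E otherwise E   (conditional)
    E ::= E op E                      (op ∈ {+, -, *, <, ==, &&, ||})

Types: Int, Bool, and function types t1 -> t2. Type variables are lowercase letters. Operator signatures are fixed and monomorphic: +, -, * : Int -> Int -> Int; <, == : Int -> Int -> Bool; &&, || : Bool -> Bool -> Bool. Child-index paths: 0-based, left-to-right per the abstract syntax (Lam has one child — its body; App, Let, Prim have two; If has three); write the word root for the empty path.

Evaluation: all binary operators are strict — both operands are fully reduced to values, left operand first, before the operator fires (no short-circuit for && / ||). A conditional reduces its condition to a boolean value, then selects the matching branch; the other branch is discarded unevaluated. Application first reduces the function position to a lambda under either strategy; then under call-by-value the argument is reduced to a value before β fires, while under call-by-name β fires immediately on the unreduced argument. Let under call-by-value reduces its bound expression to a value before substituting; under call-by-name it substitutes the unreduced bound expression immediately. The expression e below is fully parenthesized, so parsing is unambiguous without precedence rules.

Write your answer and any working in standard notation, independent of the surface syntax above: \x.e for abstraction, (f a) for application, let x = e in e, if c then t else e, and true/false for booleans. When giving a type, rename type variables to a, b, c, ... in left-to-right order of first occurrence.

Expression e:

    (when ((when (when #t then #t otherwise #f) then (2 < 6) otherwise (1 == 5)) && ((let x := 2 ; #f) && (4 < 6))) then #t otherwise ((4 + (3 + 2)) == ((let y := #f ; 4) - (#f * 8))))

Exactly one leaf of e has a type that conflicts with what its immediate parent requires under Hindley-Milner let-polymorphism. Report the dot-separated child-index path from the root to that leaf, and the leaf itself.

Answer: 2.1.1.0 : false

Trace:
  unify Bool ~ Bool
  unify Bool ~ Bool
  unify Bool ~ Bool
  unify Int ~ Int
  unify Int ~ Int
  unify Int ~ Int
  unify Int ~ Int
  unify Bool ~ Bool
  unify Bool ~ Bool
let x : Int
  unify Bool ~ Bool
  unify Int ~ Int
  unify Int ~ Int
  unify Bool ~ Bool
  unify Bool ~ Bool
  unify Bool ~ Bool
  unify Int ~ Int
  unify Int ~ Int
  unify Int ~ Int
  unify Int ~ Int
  unify Int ~ Int
let y : Bool
  unify Int ~ Int
  unify Bool ~ Int
  FAIL: mismatch Bool ~ Int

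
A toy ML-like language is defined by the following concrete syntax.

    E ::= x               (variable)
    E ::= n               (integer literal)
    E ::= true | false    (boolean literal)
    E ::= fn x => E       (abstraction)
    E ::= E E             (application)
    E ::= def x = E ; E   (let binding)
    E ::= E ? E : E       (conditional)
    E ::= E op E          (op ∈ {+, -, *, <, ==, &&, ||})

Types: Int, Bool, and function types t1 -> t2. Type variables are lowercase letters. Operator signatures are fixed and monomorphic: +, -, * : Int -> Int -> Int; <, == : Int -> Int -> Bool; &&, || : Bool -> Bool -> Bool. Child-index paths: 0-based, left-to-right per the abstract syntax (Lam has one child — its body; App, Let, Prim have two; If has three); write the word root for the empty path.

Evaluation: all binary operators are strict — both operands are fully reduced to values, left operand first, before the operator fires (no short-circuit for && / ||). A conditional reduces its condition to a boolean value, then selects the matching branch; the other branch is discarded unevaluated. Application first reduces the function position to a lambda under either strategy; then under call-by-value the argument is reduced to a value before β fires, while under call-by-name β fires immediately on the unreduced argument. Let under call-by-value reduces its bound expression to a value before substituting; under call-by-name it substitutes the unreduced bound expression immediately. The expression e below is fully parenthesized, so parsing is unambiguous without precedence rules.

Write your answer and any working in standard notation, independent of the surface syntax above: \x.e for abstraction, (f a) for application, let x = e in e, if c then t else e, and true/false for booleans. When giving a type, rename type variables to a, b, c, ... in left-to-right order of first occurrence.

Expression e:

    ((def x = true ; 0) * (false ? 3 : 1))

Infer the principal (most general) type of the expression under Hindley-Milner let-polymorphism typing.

Derivation:
let x : Bool
  unify Int ~ Int
  unify Bool ~ Bool
  unify Int ~ Int
  unify Int ~ Int

Answer: Int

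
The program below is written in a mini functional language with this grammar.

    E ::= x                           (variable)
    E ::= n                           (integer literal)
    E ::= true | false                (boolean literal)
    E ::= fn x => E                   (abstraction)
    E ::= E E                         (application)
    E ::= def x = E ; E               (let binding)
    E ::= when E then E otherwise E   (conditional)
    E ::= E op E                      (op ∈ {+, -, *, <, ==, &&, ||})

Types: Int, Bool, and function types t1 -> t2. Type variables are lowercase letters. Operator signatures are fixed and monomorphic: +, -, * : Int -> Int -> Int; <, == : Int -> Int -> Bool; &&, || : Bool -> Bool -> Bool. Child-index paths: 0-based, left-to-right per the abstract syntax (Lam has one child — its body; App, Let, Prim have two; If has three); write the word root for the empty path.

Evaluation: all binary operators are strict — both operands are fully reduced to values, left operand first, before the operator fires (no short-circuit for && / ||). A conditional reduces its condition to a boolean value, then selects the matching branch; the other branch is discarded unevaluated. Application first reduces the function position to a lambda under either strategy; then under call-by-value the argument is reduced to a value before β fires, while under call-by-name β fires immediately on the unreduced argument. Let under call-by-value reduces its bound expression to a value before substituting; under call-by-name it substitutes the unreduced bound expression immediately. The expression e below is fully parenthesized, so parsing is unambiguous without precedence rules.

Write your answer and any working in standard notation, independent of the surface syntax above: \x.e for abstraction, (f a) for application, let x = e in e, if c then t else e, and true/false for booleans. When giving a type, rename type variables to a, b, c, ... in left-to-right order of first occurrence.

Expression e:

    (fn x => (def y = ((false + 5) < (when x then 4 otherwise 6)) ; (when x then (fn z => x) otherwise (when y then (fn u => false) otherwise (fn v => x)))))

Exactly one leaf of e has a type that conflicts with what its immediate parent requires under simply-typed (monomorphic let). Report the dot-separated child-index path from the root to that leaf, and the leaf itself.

Answer: 0.0.0.0 : false

Trace:
  unify Bool ~ Int
  FAIL: mismatch Bool ~ Int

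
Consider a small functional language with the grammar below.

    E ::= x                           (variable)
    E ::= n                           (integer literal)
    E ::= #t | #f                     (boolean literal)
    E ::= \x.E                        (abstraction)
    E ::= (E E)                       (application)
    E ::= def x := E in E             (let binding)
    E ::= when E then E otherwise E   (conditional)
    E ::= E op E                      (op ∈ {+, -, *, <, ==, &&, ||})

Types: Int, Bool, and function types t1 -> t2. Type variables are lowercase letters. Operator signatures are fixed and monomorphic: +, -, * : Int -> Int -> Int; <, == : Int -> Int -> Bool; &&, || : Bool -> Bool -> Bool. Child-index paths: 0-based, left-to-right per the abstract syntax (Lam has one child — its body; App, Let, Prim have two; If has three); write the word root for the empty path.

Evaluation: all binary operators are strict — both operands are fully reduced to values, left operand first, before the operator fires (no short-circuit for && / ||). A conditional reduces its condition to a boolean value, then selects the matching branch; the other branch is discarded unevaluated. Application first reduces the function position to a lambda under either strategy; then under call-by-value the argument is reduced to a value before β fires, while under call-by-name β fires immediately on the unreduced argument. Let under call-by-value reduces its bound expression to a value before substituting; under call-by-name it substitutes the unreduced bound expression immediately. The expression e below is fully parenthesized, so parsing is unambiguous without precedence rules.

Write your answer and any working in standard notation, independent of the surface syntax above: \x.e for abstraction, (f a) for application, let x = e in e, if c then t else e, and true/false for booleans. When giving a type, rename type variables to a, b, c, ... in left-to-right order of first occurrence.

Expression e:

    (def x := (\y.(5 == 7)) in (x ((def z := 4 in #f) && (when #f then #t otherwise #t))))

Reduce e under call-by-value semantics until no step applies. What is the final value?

Answer: false

Derivation:
step 0: (let x = (\y.(5 == 7)) in (x ((let z = 4 in false) && (if false then true else true))))
step 1: [let@root] ((\y.(5 == 7)) ((let z = 4 in false) && (if false then true else true)))
step 2: [let@1.0] ((\y.(5 == 7)) (false && (if false then true else true)))
step 3: [if@1.1] ((\y.(5 == 7)) (false && true))
step 4: [delta@1] ((\y.(5 == 7)) false)
step 5: [beta@root] (5 == 7)
step 6: [delta@root] false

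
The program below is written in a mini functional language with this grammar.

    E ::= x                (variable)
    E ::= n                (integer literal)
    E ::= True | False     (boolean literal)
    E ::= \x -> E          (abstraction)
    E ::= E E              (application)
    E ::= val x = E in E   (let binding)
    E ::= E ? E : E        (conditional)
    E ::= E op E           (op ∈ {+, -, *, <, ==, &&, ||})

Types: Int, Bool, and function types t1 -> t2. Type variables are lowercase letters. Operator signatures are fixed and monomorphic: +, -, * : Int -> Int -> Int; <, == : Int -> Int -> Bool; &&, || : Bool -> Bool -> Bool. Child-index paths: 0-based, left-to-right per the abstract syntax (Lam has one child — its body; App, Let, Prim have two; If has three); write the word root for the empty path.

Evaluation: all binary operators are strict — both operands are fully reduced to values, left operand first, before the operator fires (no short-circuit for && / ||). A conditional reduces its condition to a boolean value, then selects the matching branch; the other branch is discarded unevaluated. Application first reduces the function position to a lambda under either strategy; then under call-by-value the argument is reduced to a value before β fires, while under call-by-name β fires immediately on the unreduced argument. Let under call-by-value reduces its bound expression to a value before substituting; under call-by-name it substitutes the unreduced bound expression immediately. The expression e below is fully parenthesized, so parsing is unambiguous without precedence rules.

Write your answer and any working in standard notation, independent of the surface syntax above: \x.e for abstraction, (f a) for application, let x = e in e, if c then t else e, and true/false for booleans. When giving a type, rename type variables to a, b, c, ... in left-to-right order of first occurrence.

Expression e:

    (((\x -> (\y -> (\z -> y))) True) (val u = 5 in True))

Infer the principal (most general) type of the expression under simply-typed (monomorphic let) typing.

Derivation:
y : b
\z._ : c -> b
\y._ : b -> c -> b
\x._ : a -> b -> c -> b
  unify a -> b -> c -> b ~ Bool -> d
  unify a ~ Bool
  unify b -> c -> b ~ d
_ _ : b -> c -> b
let u : Int
  unify b -> c -> b ~ Bool -> e
  unify b ~ Bool
  unify c -> Bool ~ e
_ _ : c -> Bool

Answer: a -> Bool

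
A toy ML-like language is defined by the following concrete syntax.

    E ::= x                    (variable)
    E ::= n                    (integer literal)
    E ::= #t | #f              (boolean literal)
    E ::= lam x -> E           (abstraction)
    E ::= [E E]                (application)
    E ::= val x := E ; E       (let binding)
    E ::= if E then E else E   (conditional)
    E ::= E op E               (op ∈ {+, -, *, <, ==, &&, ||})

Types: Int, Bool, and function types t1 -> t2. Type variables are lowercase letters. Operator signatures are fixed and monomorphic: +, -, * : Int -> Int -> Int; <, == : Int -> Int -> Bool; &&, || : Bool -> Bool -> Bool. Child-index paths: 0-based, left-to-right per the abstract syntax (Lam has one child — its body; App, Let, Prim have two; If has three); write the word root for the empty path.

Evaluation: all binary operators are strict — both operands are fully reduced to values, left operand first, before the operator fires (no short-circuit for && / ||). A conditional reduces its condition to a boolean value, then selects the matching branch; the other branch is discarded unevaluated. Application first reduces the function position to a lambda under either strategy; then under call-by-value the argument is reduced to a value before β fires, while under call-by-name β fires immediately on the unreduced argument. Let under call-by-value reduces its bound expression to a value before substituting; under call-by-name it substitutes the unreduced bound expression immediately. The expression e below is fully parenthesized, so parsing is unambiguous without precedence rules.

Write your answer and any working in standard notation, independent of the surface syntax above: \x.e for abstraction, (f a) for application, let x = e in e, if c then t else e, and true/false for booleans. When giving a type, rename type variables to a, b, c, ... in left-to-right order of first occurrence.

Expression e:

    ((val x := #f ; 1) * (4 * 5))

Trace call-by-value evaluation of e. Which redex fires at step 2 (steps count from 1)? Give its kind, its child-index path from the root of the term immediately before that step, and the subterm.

Trace:
step 0: ((let x = false in 1) * (4 * 5))
step 1: [let@0] (1 * (4 * 5))
step 2: [delta@1] (1 * 20)

Answer: delta at 1 : (4 * 5)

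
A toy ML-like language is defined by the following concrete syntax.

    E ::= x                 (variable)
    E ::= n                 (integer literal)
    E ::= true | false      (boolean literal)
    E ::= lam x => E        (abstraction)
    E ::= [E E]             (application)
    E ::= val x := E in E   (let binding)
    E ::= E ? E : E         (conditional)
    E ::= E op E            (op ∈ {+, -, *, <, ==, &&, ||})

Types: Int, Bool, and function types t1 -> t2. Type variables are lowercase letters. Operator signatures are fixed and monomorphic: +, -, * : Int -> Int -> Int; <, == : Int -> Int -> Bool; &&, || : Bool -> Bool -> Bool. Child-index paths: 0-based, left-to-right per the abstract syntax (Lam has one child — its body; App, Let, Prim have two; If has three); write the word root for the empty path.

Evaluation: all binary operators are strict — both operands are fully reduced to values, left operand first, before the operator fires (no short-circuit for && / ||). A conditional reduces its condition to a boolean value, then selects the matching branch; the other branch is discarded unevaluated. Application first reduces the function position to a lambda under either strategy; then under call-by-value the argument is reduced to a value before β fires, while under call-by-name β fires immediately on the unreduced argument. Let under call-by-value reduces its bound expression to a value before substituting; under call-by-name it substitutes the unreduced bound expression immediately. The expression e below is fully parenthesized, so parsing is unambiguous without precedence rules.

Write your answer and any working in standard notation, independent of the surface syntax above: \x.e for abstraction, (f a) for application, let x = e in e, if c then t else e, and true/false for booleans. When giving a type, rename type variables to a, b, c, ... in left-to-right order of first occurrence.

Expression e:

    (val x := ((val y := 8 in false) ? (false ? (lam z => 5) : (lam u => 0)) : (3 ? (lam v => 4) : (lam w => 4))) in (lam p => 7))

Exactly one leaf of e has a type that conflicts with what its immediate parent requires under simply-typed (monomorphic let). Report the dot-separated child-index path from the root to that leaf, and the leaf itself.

Answer: 0.2.0 : 3

Derivation:
let y : Int
  unify Bool ~ Bool
  unify Bool ~ Bool
\z._ : a -> Int
\u._ : b -> Int
  unify a -> Int ~ b -> Int
  unify a ~ b
  unify Int ~ Int
  unify Int ~ Bool
  FAIL: mismatch Int ~ Bool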